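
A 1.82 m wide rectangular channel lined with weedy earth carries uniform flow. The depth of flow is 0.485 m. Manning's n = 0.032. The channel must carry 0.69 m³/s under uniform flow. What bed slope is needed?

Flow area A = b·y = 1.82 × 0.485 = 0.8827 m². Wetted perimeter P = b + 2y = 1.82 + 2×0.485 = 2.79 m.
Hydraulic radius R = A/P = 0.8827/2.79 = 0.3164 m.
From Manning's equation, S = [nQ / (1 A R^(2/3))]² = [0.032 × 0.69 / (1 × 0.8827 × 0.3164^(2/3))]² = 0.0029.

S = 0.0029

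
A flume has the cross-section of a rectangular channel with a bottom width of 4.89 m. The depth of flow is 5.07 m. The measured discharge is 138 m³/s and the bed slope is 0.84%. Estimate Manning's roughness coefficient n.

Flow area A = b·y = 4.89 × 5.07 = 24.79 m². Wetted perimeter P = b + 2y = 4.89 + 2×5.07 = 15.03 m.
Hydraulic radius R = A/P = 24.79/15.03 = 1.65 m.
Rearranging Manning's equation: n = (1/Q) A R^(2/3) S^(1/2) = (1/138) × 24.79 × 1.65^(2/3) × √0.0084 = 0.023.

n = 0.023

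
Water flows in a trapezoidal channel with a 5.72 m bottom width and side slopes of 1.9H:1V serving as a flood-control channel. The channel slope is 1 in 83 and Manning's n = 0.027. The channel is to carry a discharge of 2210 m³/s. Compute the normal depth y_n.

Manning's equation rearranged: A R^(2/3) = nQ / (1·√S) = 0.027 × 2210 / (√0.01205) = 543.6.
Trying y = 10.9 m: A R^(2/3) = 896 — high.
Trying y = 6.93 m: A R^(2/3) = 312.5 — low.
Trying y = 8.82 m: A R^(2/3) = 544.2 — close enough.

y_n = 8.82 m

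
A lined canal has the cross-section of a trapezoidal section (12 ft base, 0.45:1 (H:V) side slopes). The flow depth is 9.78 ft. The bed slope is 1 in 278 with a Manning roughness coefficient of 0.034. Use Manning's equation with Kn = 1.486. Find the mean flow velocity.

V = 7.45 ft/s

With bottom width b = 12 ft and side slope z = 0.45: A = (b + zy)y = (12 + 0.45×9.78)×9.78 = 160.4 ft²; P = b + 2y√(1+z²) = 12 + 2×9.78×1.097 = 33.45 ft.
Hydraulic radius R = A/P = 160.4/33.45 = 4.795 ft.
From Manning's equation, V = (1.486/n) R^(2/3) S^(1/2) = (1.486/0.034) × 4.795^(2/3) × 0.003597^(1/2) = 7.45 ft/s.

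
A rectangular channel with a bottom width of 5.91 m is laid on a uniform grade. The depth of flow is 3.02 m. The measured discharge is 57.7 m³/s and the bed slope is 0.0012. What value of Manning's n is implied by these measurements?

n = 0.014

Flow area A = b·y = 5.91 × 3.02 = 17.85 m². Wetted perimeter P = b + 2y = 5.91 + 2×3.02 = 11.95 m.
Hydraulic radius R = A/P = 17.85/11.95 = 1.494 m.
Rearranging Manning's equation: n = (1/Q) A R^(2/3) S^(1/2) = (1/57.7) × 17.85 × 1.494^(2/3) × √0.0012 = 0.014.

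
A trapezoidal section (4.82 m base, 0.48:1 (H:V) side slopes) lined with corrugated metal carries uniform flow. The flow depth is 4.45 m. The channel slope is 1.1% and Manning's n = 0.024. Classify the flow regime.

supercritical

With bottom width b = 4.82 m and side slope z = 0.48: A = (b + zy)y = (4.82 + 0.48×4.45)×4.45 = 30.95 m²; P = b + 2y√(1+z²) = 4.82 + 2×4.45×1.109 = 14.69 m.
Hydraulic radius R = A/P = 30.95/14.69 = 2.107 m.
V = (1/n) R^(2/3) √S = (1/0.024) × 2.107^(2/3) × √0.011 = 7.182 m/s. Hydraulic depth D_h = A/T = 30.95/9.092 = 3.405 m.
Froude number Fr = V/√(g·D_h) = 7.182/√(9.81×3.405) = 1.24, which is greater than 1, so the flow is supercritical.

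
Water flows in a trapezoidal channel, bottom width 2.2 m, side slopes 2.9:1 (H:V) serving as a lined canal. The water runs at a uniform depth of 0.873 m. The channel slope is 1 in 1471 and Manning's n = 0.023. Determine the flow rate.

With bottom width b = 2.2 m and side slope z = 2.9: A = (b + zy)y = (2.2 + 2.9×0.873)×0.873 = 4.131 m²; P = b + 2y√(1+z²) = 2.2 + 2×0.873×3.068 = 7.556 m.
Hydraulic radius R = A/P = 4.131/7.556 = 0.5467 m.
Manning's equation: Q = (1/n) A R^(2/3) S^(1/2) = (1/0.023) × 4.131 × 0.5467^(2/3) × 0.0006798^(1/2) = 3.13 m³/s.

Q = 3.13 m³/s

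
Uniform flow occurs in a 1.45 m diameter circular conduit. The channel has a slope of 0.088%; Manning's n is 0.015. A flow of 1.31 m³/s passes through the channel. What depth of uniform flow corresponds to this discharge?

y_n = 0.971 m

Manning's equation rearranged: A R^(2/3) = nQ / (1·√S) = 0.015 × 1.31 / (√0.00088) = 0.6624.
Try y = 1.24 m: A R^(2/3) = 0.8689 — too large.
Try y = 0.823 m: A R^(2/3) = 0.5172 — too small.
Try y = 0.971 m: A R^(2/3) = 0.6622 — ≈ 0.6624.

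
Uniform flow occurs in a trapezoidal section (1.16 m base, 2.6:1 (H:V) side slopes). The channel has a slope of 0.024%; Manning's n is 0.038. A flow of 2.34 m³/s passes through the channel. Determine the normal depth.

Manning's equation rearranged: A R^(2/3) = nQ / (1·√S) = 0.038 × 2.34 / (√0.00024) = 5.74.
Try y = 1.68 m: A R^(2/3) = 8.547 — over.
Try y = 1.42 m: A R^(2/3) = 5.735 — close enough.

y_n = 1.42 m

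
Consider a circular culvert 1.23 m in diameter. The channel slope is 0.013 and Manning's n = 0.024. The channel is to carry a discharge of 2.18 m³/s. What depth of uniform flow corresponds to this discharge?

Manning's equation rearranged: A R^(2/3) = nQ / (1·√S) = 0.024 × 2.18 / (√0.013) = 0.4589.
Try y = 0.612 m: A R^(2/3) = 0.2684 — low.
Try y = 1.1 m: A R^(2/3) = 0.5754 — high.
Try y = 0.869 m: A R^(2/3) = 0.4587 — close enough.

y_n = 0.869 m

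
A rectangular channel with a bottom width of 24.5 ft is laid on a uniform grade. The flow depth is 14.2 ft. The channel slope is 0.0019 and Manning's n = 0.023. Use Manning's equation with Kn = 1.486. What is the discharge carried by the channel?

Q = 3440 ft³/s

Flow area A = b·y = 24.5 × 14.2 = 347.9 ft². Wetted perimeter P = b + 2y = 24.5 + 2×14.2 = 52.9 ft.
Hydraulic radius R = A/P = 347.9/52.9 = 6.577 ft.
Manning's equation: Q = (1.486/n) A R^(2/3) S^(1/2) = (1.486/0.023) × 347.9 × 6.577^(2/3) × 0.0019^(1/2) = 3440 ft³/s.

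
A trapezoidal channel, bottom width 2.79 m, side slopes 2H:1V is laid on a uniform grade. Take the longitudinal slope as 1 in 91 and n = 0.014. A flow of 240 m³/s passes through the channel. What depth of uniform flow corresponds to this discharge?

Manning's equation rearranged: A R^(2/3) = nQ / (1·√S) = 0.014 × 240 / (√0.01099) = 32.05.
Try y = 2.21 m: A R^(2/3) = 18.56 — short.
Try y = 3.2 m: A R^(2/3) = 42.21 — over.
Try y = 2.83 m: A R^(2/3) = 32 — close enough.

y_n = 2.83 m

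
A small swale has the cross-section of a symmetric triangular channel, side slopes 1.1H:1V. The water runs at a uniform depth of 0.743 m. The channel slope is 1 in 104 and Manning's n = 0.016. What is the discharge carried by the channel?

For a triangular section with side slope z = 1.1: A = zy² = 1.1×0.743² = 0.6073 m²; P = 2y√(1+z²) = 2×0.743×1.487 = 2.209 m.
Hydraulic radius R = A/P = 0.6073/2.209 = 0.2749 m.
Manning's equation: Q = (1/n) A R^(2/3) S^(1/2) = (1/0.016) × 0.6073 × 0.2749^(2/3) × 0.009615^(1/2) = 1.57 m³/s.

Q = 1.57 m³/s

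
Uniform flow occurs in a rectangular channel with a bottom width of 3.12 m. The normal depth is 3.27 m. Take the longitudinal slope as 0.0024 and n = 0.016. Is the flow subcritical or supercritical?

subcritical

Flow area A = b·y = 3.12 × 3.27 = 10.2 m². Wetted perimeter P = b + 2y = 3.12 + 2×3.27 = 9.66 m.
Hydraulic radius R = A/P = 10.2/9.66 = 1.056 m.
V = (1/n) R^(2/3) √S = (1/0.016) × 1.056^(2/3) × √0.0024 = 3.175 m/s. Hydraulic depth D_h = A/T = 10.2/3.12 = 3.27 m.
Froude number Fr = V/√(g·D_h) = 3.175/√(9.81×3.27) = 0.561, which is less than 1, so the flow is subcritical.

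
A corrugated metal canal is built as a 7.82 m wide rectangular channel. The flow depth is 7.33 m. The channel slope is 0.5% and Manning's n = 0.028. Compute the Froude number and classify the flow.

subcritical

Flow area A = b·y = 7.82 × 7.33 = 57.32 m². Wetted perimeter P = b + 2y = 7.82 + 2×7.33 = 22.48 m.
Hydraulic radius R = A/P = 57.32/22.48 = 2.55 m.
V = (1/n) R^(2/3) √S = (1/0.028) × 2.55^(2/3) × √0.005 = 4.713 m/s. Hydraulic depth D_h = A/T = 57.32/7.82 = 7.33 m.
Froude number Fr = V/√(g·D_h) = 4.713/√(9.81×7.33) = 0.556, which is less than 1, so the flow is subcritical.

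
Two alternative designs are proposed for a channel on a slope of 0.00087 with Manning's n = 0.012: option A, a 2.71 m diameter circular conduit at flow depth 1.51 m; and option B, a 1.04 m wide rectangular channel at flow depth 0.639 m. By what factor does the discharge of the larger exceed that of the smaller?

9.21

Channel A: For a circular section of diameter D = 2.71 m at depth y = 1.51 m, the central angle is θ = 2 arccos(1 − 2y/D) = 3.371 rad. Then A = (D²/8)(θ − sin θ) = 3.303 m² and P = Dθ/2 = 4.568 m. Hydraulic radius R = A/P = 3.303/4.568 = 0.7232 m. Q_A = (1/0.012)·3.303·0.7232^(2/3)·√0.00087 = 6.541 m³/s.
Channel B: Flow area A = b·y = 1.04 × 0.639 = 0.6646 m². Wetted perimeter P = b + 2y = 1.04 + 2×0.639 = 2.318 m. Hydraulic radius R = A/P = 0.6646/2.318 = 0.2867 m. Q_B = (1/0.012)·0.6646·0.2867^(2/3)·√0.00087 = 0.7102 m³/s.
The larger discharge is 6.541 m³/s and the smaller is 0.7102 m³/s; the ratio is 9.21.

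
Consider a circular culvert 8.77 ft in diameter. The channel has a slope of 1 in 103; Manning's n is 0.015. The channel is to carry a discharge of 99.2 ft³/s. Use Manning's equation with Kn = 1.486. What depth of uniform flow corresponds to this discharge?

y_n = 1.87 ft

Manning's equation rearranged: A R^(2/3) = nQ / (1.486·√S) = 0.015 × 99.2 / (1.486 × √0.009709) = 10.16.
Try y = 2.38 ft: A R^(2/3) = 16.42 — too large.
Try y = 1.49 ft: A R^(2/3) = 6.403 — too small.
Try y = 1.87 ft: A R^(2/3) = 10.16 — close enough.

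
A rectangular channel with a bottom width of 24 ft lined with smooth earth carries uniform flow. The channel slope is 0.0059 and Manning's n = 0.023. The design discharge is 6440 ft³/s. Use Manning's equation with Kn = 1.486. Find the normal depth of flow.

Manning's equation rearranged: A R^(2/3) = nQ / (1.486·√S) = 0.023 × 6440 / (1.486 × √0.0059) = 1298.
Try y = 18 ft: A R^(2/3) = 1611 — too large.
Try y = 13.6 ft: A R^(2/3) = 1122 — too small.
Try y = 15.2 ft: A R^(2/3) = 1297 — close enough.

y_n = 15.2 ft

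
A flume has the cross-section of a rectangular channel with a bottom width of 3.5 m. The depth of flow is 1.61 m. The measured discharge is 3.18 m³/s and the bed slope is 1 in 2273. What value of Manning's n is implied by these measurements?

Flow area A = b·y = 3.5 × 1.61 = 5.635 m². Wetted perimeter P = b + 2y = 3.5 + 2×1.61 = 6.72 m.
Hydraulic radius R = A/P = 5.635/6.72 = 0.8385 m.
Rearranging Manning's equation: n = (1/Q) A R^(2/3) S^(1/2) = (1/3.18) × 5.635 × 0.8385^(2/3) × √0.0004399 = 0.0331.

n = 0.0331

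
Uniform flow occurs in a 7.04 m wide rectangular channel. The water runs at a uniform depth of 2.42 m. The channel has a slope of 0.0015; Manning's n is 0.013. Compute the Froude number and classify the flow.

Flow area A = b·y = 7.04 × 2.42 = 17.04 m². Wetted perimeter P = b + 2y = 7.04 + 2×2.42 = 11.88 m.
Hydraulic radius R = A/P = 17.04/11.88 = 1.434 m.
V = (1/n) R^(2/3) √S = (1/0.013) × 1.434^(2/3) × √0.0015 = 3.789 m/s. Hydraulic depth D_h = A/T = 17.04/7.04 = 2.42 m.
Froude number Fr = V/√(g·D_h) = 3.789/√(9.81×2.42) = 0.778, which is less than 1, so the flow is subcritical.

subcritical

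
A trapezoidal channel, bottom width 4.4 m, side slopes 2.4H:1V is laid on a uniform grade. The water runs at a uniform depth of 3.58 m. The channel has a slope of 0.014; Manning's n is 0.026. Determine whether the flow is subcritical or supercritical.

With bottom width b = 4.4 m and side slope z = 2.4: A = (b + zy)y = (4.4 + 2.4×3.58)×3.58 = 46.51 m²; P = b + 2y√(1+z²) = 4.4 + 2×3.58×2.6 = 23.02 m.
Hydraulic radius R = A/P = 46.51/23.02 = 2.021 m.
V = (1/n) R^(2/3) √S = (1/0.026) × 2.021^(2/3) × √0.014 = 7.274 m/s. Hydraulic depth D_h = A/T = 46.51/21.58 = 2.155 m.
Froude number Fr = V/√(g·D_h) = 7.274/√(9.81×2.155) = 1.58, which is greater than 1, so the flow is supercritical.

supercritical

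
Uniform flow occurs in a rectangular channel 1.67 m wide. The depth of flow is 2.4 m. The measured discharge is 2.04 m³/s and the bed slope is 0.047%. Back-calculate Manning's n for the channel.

Flow area A = b·y = 1.67 × 2.4 = 4.008 m². Wetted perimeter P = b + 2y = 1.67 + 2×2.4 = 6.47 m.
Hydraulic radius R = A/P = 4.008/6.47 = 0.6195 m.
Rearranging Manning's equation: n = (1/Q) A R^(2/3) S^(1/2) = (1/2.04) × 4.008 × 0.6195^(2/3) × √0.00047 = 0.031.

n = 0.031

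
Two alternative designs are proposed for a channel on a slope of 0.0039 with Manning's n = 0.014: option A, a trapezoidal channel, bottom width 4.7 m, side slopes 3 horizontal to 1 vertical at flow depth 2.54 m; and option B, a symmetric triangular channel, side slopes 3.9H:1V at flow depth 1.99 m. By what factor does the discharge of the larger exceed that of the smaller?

Channel A: With bottom width b = 4.7 m and side slope z = 3: A = (b + zy)y = (4.7 + 3×2.54)×2.54 = 31.29 m²; P = b + 2y√(1+z²) = 4.7 + 2×2.54×3.162 = 20.76 m. Hydraulic radius R = A/P = 31.29/20.76 = 1.507 m. Q_A = (1/0.014)·31.29·1.507^(2/3)·√0.0039 = 183.5 m³/s.
Channel B: For a triangular section with side slope z = 3.9: A = zy² = 3.9×1.99² = 15.44 m²; P = 2y√(1+z²) = 2×1.99×4.026 = 16.02 m. Hydraulic radius R = A/P = 15.44/16.02 = 0.9638 m. Q_B = (1/0.014)·15.44·0.9638^(2/3)·√0.0039 = 67.22 m³/s.
The larger discharge is 183.5 m³/s and the smaller is 67.22 m³/s; the ratio is 2.73.

2.73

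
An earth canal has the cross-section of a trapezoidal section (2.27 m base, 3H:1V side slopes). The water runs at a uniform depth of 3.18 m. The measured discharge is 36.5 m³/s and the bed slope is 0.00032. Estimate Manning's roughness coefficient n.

With bottom width b = 2.27 m and side slope z = 3: A = (b + zy)y = (2.27 + 3×3.18)×3.18 = 37.56 m²; P = b + 2y√(1+z²) = 2.27 + 2×3.18×3.162 = 22.38 m.
Hydraulic radius R = A/P = 37.56/22.38 = 1.678 m.
Rearranging Manning's equation: n = (1/Q) A R^(2/3) S^(1/2) = (1/36.5) × 37.56 × 1.678^(2/3) × √0.00032 = 0.026.

n = 0.026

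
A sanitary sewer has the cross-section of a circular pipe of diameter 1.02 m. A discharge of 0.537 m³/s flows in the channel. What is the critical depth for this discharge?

At critical depth, Q² T / (g A³) = 1, i.e. A³/T = Q²/g = 0.537²/9.81 = 0.0294.
At y = 0.453 m: A³/T = 0.0425 — over.
At y = 0.36 m: A³/T = 0.01757 — short.
At y = 0.411 m: A³/T = 0.02926 — ≈ 0.0294.

y_c = 0.411 m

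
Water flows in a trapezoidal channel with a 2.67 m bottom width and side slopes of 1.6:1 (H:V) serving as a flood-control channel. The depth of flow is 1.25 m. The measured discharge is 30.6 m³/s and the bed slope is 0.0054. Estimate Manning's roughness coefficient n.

n = 0.012

With bottom width b = 2.67 m and side slope z = 1.6: A = (b + zy)y = (2.67 + 1.6×1.25)×1.25 = 5.838 m²; P = b + 2y√(1+z²) = 2.67 + 2×1.25×1.887 = 7.387 m.
Hydraulic radius R = A/P = 5.838/7.387 = 0.7902 m.
Rearranging Manning's equation: n = (1/Q) A R^(2/3) S^(1/2) = (1/30.6) × 5.838 × 0.7902^(2/3) × √0.0054 = 0.012.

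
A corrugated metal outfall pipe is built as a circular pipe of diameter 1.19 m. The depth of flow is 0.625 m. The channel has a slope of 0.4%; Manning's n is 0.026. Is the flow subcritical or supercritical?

subcritical

For a circular section of diameter D = 1.19 m at depth y = 0.625 m, the central angle is θ = 2 arccos(1 − 2y/D) = 3.242 rad. Then A = (D²/8)(θ − sin θ) = 0.5918 m² and P = Dθ/2 = 1.929 m.
Hydraulic radius R = A/P = 0.5918/1.929 = 0.3067 m.
V = (1/n) R^(2/3) √S = (1/0.026) × 0.3067^(2/3) × √0.004 = 1.106 m/s. Hydraulic depth D_h = A/T = 0.5918/1.188 = 0.4979 m.
Froude number Fr = V/√(g·D_h) = 1.106/√(9.81×0.4979) = 0.501, which is less than 1, so the flow is subcritical.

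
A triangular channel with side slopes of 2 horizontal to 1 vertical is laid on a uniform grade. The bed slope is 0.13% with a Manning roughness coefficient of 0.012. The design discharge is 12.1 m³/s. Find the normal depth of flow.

Manning's equation rearranged: A R^(2/3) = nQ / (1·√S) = 0.012 × 12.1 / (√0.0013) = 4.027.
Trying y = 1.3 m: A R^(2/3) = 2.354 — too small.
Trying y = 1.92 m: A R^(2/3) = 6.661 — too large.
Trying y = 1.59 m: A R^(2/3) = 4.028 — close enough.

y_n = 1.59 m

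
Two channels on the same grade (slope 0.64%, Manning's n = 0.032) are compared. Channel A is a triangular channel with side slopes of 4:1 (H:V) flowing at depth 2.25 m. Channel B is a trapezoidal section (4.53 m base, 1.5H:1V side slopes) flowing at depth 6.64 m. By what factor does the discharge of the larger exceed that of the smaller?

10.1

Channel A: For a triangular section with side slope z = 4: A = zy² = 4×2.25² = 20.25 m²; P = 2y√(1+z²) = 2×2.25×4.123 = 18.55 m. Hydraulic radius R = A/P = 20.25/18.55 = 1.091 m. Q_A = (1/0.032)·20.25·1.091^(2/3)·√0.0064 = 53.66 m³/s.
Channel B: With bottom width b = 4.53 m and side slope z = 1.5: A = (b + zy)y = (4.53 + 1.5×6.64)×6.64 = 96.21 m²; P = b + 2y√(1+z²) = 4.53 + 2×6.64×1.803 = 28.47 m. Hydraulic radius R = A/P = 96.21/28.47 = 3.379 m. Q_B = (1/0.032)·96.21·3.379^(2/3)·√0.0064 = 541.7 m³/s.
The larger discharge is 541.7 m³/s and the smaller is 53.66 m³/s; the ratio is 10.1.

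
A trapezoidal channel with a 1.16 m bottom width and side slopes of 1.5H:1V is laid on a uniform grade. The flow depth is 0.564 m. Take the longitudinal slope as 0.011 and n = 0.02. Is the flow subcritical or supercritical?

supercritical

With bottom width b = 1.16 m and side slope z = 1.5: A = (b + zy)y = (1.16 + 1.5×0.564)×0.564 = 1.131 m²; P = b + 2y√(1+z²) = 1.16 + 2×0.564×1.803 = 3.194 m.
Hydraulic radius R = A/P = 1.131/3.194 = 0.3543 m.
V = (1/n) R^(2/3) √S = (1/0.02) × 0.3543^(2/3) × √0.011 = 2.626 m/s. Hydraulic depth D_h = A/T = 1.131/2.852 = 0.3967 m.
Froude number Fr = V/√(g·D_h) = 2.626/√(9.81×0.3967) = 1.33, which is greater than 1, so the flow is supercritical.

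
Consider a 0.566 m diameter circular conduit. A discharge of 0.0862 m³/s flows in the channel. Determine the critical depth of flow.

y_c = 0.19 m

At critical depth, Q² T / (g A³) = 1, i.e. A³/T = Q²/g = 0.0862²/9.81 = 0.0007574.
Trying y = 0.229 m: A³/T = 0.001564 — over.
Trying y = 0.133 m: A³/T = 0.0001907 — short.
Trying y = 0.19 m: A³/T = 0.000762 — matches.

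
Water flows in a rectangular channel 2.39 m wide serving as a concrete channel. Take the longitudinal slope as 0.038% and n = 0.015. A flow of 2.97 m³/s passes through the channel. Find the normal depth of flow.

y_n = 1.31 m

Manning's equation rearranged: A R^(2/3) = nQ / (1·√S) = 0.015 × 2.97 / (√0.00038) = 2.285.
Trying y = 1.59 m: A R^(2/3) = 2.945 — too large.
Trying y = 1.31 m: A R^(2/3) = 2.289 — matches.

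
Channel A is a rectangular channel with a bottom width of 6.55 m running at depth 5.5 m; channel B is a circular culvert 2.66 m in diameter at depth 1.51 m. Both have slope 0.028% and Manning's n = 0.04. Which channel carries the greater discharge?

Channel A: Flow area A = b·y = 6.55 × 5.5 = 36.02 m². Wetted perimeter P = b + 2y = 6.55 + 2×5.5 = 17.55 m. Hydraulic radius R = A/P = 36.02/17.55 = 2.053 m. Q_A = (1/0.04)·36.02·2.053^(2/3)·√0.00028 = 24.34 m³/s.
Channel B: For a circular section of diameter D = 2.66 m at depth y = 1.51 m, the central angle is θ = 2 arccos(1 − 2y/D) = 3.413 rad. Then A = (D²/8)(θ − sin θ) = 3.256 m² and P = Dθ/2 = 4.539 m. Hydraulic radius R = A/P = 3.256/4.539 = 0.7173 m. Q_B = (1/0.04)·3.256·0.7173^(2/3)·√0.00028 = 1.091 m³/s.
Q_A = 24.34 m³/s vs Q_B = 1.091 m³/s, so channel A carries more.

channel A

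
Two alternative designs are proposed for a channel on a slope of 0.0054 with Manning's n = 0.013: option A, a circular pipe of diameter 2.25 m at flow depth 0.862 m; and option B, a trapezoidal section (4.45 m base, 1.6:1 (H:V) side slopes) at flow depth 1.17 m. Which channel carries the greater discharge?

Channel A: For a circular section of diameter D = 2.25 m at depth y = 0.862 m, the central angle is θ = 2 arccos(1 − 2y/D) = 2.67 rad. Then A = (D²/8)(θ − sin θ) = 1.402 m² and P = Dθ/2 = 3.003 m. Hydraulic radius R = A/P = 1.402/3.003 = 0.4667 m. Q_A = (1/0.013)·1.402·0.4667^(2/3)·√0.0054 = 4.767 m³/s.
Channel B: With bottom width b = 4.45 m and side slope z = 1.6: A = (b + zy)y = (4.45 + 1.6×1.17)×1.17 = 7.397 m²; P = b + 2y√(1+z²) = 4.45 + 2×1.17×1.887 = 8.865 m. Hydraulic radius R = A/P = 7.397/8.865 = 0.8344 m. Q_B = (1/0.013)·7.397·0.8344^(2/3)·√0.0054 = 37.06 m³/s.
Q_A = 4.767 m³/s vs Q_B = 37.06 m³/s, so channel B carries more.

channel B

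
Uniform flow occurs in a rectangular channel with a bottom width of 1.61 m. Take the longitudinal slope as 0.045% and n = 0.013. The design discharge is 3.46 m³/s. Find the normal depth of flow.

y_n = 1.92 m

Manning's equation rearranged: A R^(2/3) = nQ / (1·√S) = 0.013 × 3.46 / (√0.00045) = 2.12.
Trying y = 1.67 m: A R^(2/3) = 1.79 — too small.
Trying y = 1.92 m: A R^(2/3) = 2.118 — matches.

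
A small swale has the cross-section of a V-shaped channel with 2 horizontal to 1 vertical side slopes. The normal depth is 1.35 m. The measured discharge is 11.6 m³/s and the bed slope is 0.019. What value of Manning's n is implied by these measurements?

For a triangular section with side slope z = 2: A = zy² = 2×1.35² = 3.645 m²; P = 2y√(1+z²) = 2×1.35×2.236 = 6.037 m.
Hydraulic radius R = A/P = 3.645/6.037 = 0.6037 m.
Rearranging Manning's equation: n = (1/Q) A R^(2/3) S^(1/2) = (1/11.6) × 3.645 × 0.6037^(2/3) × √0.019 = 0.0309.

n = 0.0309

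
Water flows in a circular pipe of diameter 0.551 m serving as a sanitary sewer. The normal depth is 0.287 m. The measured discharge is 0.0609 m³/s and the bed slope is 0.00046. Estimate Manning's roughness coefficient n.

n = 0.012

For a circular section of diameter D = 0.551 m at depth y = 0.287 m, the central angle is θ = 2 arccos(1 − 2y/D) = 3.225 rad. Then A = (D²/8)(θ − sin θ) = 0.1256 m² and P = Dθ/2 = 0.8885 m.
Hydraulic radius R = A/P = 0.1256/0.8885 = 0.1413 m.
Rearranging Manning's equation: n = (1/Q) A R^(2/3) S^(1/2) = (1/0.0609) × 0.1256 × 0.1413^(2/3) × √0.00046 = 0.012.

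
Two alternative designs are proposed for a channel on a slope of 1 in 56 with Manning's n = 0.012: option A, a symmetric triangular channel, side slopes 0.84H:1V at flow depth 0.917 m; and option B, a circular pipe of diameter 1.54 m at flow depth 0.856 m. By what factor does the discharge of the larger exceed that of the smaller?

Channel A: For a triangular section with side slope z = 0.84: A = zy² = 0.84×0.917² = 0.7063 m²; P = 2y√(1+z²) = 2×0.917×1.306 = 2.395 m. Hydraulic radius R = A/P = 0.7063/2.395 = 0.2949 m. Q_A = (1/0.012)·0.7063·0.2949^(2/3)·√0.01786 = 3.485 m³/s.
Channel B: For a circular section of diameter D = 1.54 m at depth y = 0.856 m, the central angle is θ = 2 arccos(1 − 2y/D) = 3.365 rad. Then A = (D²/8)(θ − sin θ) = 1.063 m² and P = Dθ/2 = 2.591 m. Hydraulic radius R = A/P = 1.063/2.591 = 0.4104 m. Q_B = (1/0.012)·1.063·0.4104^(2/3)·√0.01786 = 6.54 m³/s.
The larger discharge is 6.54 m³/s and the smaller is 3.485 m³/s; the ratio is 1.88.

1.88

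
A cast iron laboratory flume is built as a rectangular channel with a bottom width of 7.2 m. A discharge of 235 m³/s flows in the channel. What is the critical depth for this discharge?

For a rectangular channel, critical depth y_c = (q²/g)^(1/3) where q = Q/b = 235/7.2 = 32.64 m²/s.
So y_c = (32.64²/9.81)^(1/3) = 4.77 m.

y_c = 4.77 m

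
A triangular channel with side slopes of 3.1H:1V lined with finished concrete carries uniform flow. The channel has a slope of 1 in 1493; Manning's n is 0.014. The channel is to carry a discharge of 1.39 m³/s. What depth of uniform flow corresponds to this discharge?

Manning's equation rearranged: A R^(2/3) = nQ / (1·√S) = 0.014 × 1.39 / (√0.0006698) = 0.7519.
Trying y = 0.903 m: A R^(2/3) = 1.439 — over.
Trying y = 0.623 m: A R^(2/3) = 0.5349 — short.
Trying y = 0.708 m: A R^(2/3) = 0.7524 — matches.

y_n = 0.708 m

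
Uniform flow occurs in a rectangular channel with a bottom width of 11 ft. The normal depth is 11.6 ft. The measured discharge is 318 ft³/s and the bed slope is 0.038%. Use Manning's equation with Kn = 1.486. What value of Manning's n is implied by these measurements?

Flow area A = b·y = 11 × 11.6 = 127.6 ft². Wetted perimeter P = b + 2y = 11 + 2×11.6 = 34.2 ft.
Hydraulic radius R = A/P = 127.6/34.2 = 3.731 ft.
Rearranging Manning's equation: n = (1.486/Q) A R^(2/3) S^(1/2) = (1.486/318) × 127.6 × 3.731^(2/3) × √0.00038 = 0.028.

n = 0.028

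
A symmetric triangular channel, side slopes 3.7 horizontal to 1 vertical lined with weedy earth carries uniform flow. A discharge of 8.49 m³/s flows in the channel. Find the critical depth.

y_c = 1.01 m

At critical depth, Q² T / (g A³) = 1, i.e. A³/T = Q²/g = 8.49²/9.81 = 7.348.
Trying y = 0.806 m: A³/T = 2.328 — low.
Trying y = 1.18 m: A³/T = 15.66 — high.
Trying y = 1.01 m: A³/T = 7.194 — close enough.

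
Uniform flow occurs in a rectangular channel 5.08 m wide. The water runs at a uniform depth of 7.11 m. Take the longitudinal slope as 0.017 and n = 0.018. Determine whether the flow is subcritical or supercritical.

Flow area A = b·y = 5.08 × 7.11 = 36.12 m². Wetted perimeter P = b + 2y = 5.08 + 2×7.11 = 19.3 m.
Hydraulic radius R = A/P = 36.12/19.3 = 1.871 m.
V = (1/n) R^(2/3) √S = (1/0.018) × 1.871^(2/3) × √0.017 = 11 m/s. Hydraulic depth D_h = A/T = 36.12/5.08 = 7.11 m.
Froude number Fr = V/√(g·D_h) = 11/√(9.81×7.11) = 1.32, which is greater than 1, so the flow is supercritical.

supercritical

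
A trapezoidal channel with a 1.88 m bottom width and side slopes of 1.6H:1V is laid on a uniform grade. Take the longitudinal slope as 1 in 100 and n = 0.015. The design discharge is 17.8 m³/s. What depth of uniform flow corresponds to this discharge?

y_n = 1.03 m

Manning's equation rearranged: A R^(2/3) = nQ / (1·√S) = 0.015 × 17.8 / (√0.01) = 2.67.
At y = 0.705 m: A R^(2/3) = 1.277 — too small.
At y = 1.03 m: A R^(2/3) = 2.671 — ≈ 2.67.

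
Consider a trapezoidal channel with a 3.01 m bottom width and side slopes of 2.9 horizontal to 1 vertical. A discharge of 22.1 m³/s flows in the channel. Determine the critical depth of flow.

y_c = 1.22 m

At critical depth, Q² T / (g A³) = 1, i.e. A³/T = Q²/g = 22.1²/9.81 = 49.79.
At y = 0.882 m: A³/T = 14.57 — too small.
At y = 1.41 m: A³/T = 89.64 — too large.
At y = 1.22 m: A³/T = 50.55 — ≈ 49.79.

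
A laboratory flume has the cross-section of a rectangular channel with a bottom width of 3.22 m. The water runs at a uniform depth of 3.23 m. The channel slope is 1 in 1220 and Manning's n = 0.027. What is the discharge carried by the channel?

Q = 11.6 m³/s

Flow area A = b·y = 3.22 × 3.23 = 10.4 m². Wetted perimeter P = b + 2y = 3.22 + 2×3.23 = 9.68 m.
Hydraulic radius R = A/P = 10.4/9.68 = 1.074 m.
Manning's equation: Q = (1/n) A R^(2/3) S^(1/2) = (1/0.027) × 10.4 × 1.074^(2/3) × 0.0008197^(1/2) = 11.6 m³/s.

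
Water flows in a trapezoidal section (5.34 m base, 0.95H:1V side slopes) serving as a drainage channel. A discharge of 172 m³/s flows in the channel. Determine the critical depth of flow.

y_c = 3.76 m

At critical depth, Q² T / (g A³) = 1, i.e. A³/T = Q²/g = 172²/9.81 = 3016.
Trying y = 2.81 m: A³/T = 1068 — short.
Trying y = 4.53 m: A³/T = 5977 — over.
Trying y = 3.76 m: A³/T = 3014 — ≈ 3016.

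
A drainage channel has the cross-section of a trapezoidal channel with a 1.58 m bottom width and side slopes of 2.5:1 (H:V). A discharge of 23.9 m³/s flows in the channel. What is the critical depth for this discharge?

At critical depth, Q² T / (g A³) = 1, i.e. A³/T = Q²/g = 23.9²/9.81 = 58.23.
Trying y = 1.79 m: A³/T = 120.9 — high.
Trying y = 1.28 m: A³/T = 28.7 — low.
Trying y = 1.51 m: A³/T = 57.91 — ≈ 58.23.

y_c = 1.51 m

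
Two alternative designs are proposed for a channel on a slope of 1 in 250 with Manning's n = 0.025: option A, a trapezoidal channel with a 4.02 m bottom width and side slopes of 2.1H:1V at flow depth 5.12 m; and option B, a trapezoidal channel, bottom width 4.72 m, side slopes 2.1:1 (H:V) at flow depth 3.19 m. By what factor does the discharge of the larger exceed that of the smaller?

2.67

Channel A: With bottom width b = 4.02 m and side slope z = 2.1: A = (b + zy)y = (4.02 + 2.1×5.12)×5.12 = 75.63 m²; P = b + 2y√(1+z²) = 4.02 + 2×5.12×2.326 = 27.84 m. Hydraulic radius R = A/P = 75.63/27.84 = 2.717 m. Q_A = (1/0.025)·75.63·2.717^(2/3)·√0.004 = 372.5 m³/s.
Channel B: With bottom width b = 4.72 m and side slope z = 2.1: A = (b + zy)y = (4.72 + 2.1×3.19)×3.19 = 36.43 m²; P = b + 2y√(1+z²) = 4.72 + 2×3.19×2.326 = 19.56 m. Hydraulic radius R = A/P = 36.43/19.56 = 1.862 m. Q_B = (1/0.025)·36.43·1.862^(2/3)·√0.004 = 139.5 m³/s.
The larger discharge is 372.5 m³/s and the smaller is 139.5 m³/s; the ratio is 2.67.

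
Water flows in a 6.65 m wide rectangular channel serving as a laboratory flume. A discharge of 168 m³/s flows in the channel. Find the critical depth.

For a rectangular channel, critical depth y_c = (q²/g)^(1/3) where q = Q/b = 168/6.65 = 25.26 m²/s.
So y_c = (25.26²/9.81)^(1/3) = 4.02 m.

y_c = 4.02 m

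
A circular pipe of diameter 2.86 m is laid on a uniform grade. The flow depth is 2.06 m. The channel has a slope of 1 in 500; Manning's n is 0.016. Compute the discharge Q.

For a circular section of diameter D = 2.86 m at depth y = 2.06 m, the central angle is θ = 2 arccos(1 − 2y/D) = 4.054 rad. Then A = (D²/8)(θ − sin θ) = 4.954 m² and P = Dθ/2 = 5.797 m.
Hydraulic radius R = A/P = 4.954/5.797 = 0.8545 m.
Manning's equation: Q = (1/n) A R^(2/3) S^(1/2) = (1/0.016) × 4.954 × 0.8545^(2/3) × 0.002^(1/2) = 12.5 m³/s.

Q = 12.5 m³/s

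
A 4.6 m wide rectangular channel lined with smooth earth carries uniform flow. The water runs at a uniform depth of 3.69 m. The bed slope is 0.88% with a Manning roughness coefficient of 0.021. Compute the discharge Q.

Q = 95.7 m³/s

Flow area A = b·y = 4.6 × 3.69 = 16.97 m². Wetted perimeter P = b + 2y = 4.6 + 2×3.69 = 11.98 m.
Hydraulic radius R = A/P = 16.97/11.98 = 1.417 m.
Manning's equation: Q = (1/n) A R^(2/3) S^(1/2) = (1/0.021) × 16.97 × 1.417^(2/3) × 0.0088^(1/2) = 95.7 m³/s.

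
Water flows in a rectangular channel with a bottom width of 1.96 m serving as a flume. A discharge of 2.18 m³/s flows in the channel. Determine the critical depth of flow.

For a rectangular channel, critical depth y_c = (q²/g)^(1/3) where q = Q/b = 2.18/1.96 = 1.112 m²/s.
So y_c = (1.112²/9.81)^(1/3) = 0.501 m.

y_c = 0.501 m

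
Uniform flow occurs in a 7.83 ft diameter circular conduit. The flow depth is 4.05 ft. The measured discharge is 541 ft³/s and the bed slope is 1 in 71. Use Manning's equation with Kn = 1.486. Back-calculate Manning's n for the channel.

n = 0.013

For a circular section of diameter D = 7.83 ft at depth y = 4.05 ft, the central angle is θ = 2 arccos(1 − 2y/D) = 3.211 rad. Then A = (D²/8)(θ − sin θ) = 25.13 ft² and P = Dθ/2 = 12.57 ft.
Hydraulic radius R = A/P = 25.13/12.57 = 2 ft.
Rearranging Manning's equation: n = (1.486/Q) A R^(2/3) S^(1/2) = (1.486/541) × 25.13 × 2^(2/3) × √0.01408 = 0.013.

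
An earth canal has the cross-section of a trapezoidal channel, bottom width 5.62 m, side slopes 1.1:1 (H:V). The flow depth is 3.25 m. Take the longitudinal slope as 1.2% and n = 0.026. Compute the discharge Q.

With bottom width b = 5.62 m and side slope z = 1.1: A = (b + zy)y = (5.62 + 1.1×3.25)×3.25 = 29.88 m²; P = b + 2y√(1+z²) = 5.62 + 2×3.25×1.487 = 15.28 m.
Hydraulic radius R = A/P = 29.88/15.28 = 1.955 m.
Manning's equation: Q = (1/n) A R^(2/3) S^(1/2) = (1/0.026) × 29.88 × 1.955^(2/3) × 0.012^(1/2) = 197 m³/s.

Q = 197 m³/s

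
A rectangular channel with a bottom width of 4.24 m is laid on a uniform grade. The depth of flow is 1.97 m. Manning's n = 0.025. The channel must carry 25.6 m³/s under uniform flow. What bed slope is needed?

S = 0.00571

Flow area A = b·y = 4.24 × 1.97 = 8.353 m². Wetted perimeter P = b + 2y = 4.24 + 2×1.97 = 8.18 m.
Hydraulic radius R = A/P = 8.353/8.18 = 1.021 m.
From Manning's equation, S = [nQ / (1 A R^(2/3))]² = [0.025 × 25.6 / (1 × 8.353 × 1.021^(2/3))]² = 0.00571.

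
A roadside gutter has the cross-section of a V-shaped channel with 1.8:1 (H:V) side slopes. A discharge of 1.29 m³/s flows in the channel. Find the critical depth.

y_c = 0.637 m

At critical depth, Q² T / (g A³) = 1, i.e. A³/T = Q²/g = 1.29²/9.81 = 0.1696.
At y = 0.718 m: A³/T = 0.3091 — high.
At y = 0.637 m: A³/T = 0.1699 — close enough.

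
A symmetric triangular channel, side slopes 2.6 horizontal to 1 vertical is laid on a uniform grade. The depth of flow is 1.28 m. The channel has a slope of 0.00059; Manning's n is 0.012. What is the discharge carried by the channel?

For a triangular section with side slope z = 2.6: A = zy² = 2.6×1.28² = 4.26 m²; P = 2y√(1+z²) = 2×1.28×2.786 = 7.131 m.
Hydraulic radius R = A/P = 4.26/7.131 = 0.5973 m.
Manning's equation: Q = (1/n) A R^(2/3) S^(1/2) = (1/0.012) × 4.26 × 0.5973^(2/3) × 0.00059^(1/2) = 6.12 m³/s.

Q = 6.12 m³/s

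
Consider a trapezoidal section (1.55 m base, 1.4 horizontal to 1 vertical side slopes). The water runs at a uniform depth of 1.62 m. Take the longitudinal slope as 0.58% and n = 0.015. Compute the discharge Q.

Q = 28.6 m³/s

With bottom width b = 1.55 m and side slope z = 1.4: A = (b + zy)y = (1.55 + 1.4×1.62)×1.62 = 6.185 m²; P = b + 2y√(1+z²) = 1.55 + 2×1.62×1.72 = 7.124 m.
Hydraulic radius R = A/P = 6.185/7.124 = 0.8682 m.
Manning's equation: Q = (1/n) A R^(2/3) S^(1/2) = (1/0.015) × 6.185 × 0.8682^(2/3) × 0.0058^(1/2) = 28.6 m³/s.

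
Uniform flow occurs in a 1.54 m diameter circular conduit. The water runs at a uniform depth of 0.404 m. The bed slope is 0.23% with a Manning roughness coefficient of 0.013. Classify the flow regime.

subcritical

For a circular section of diameter D = 1.54 m at depth y = 0.404 m, the central angle is θ = 2 arccos(1 − 2y/D) = 2.151 rad. Then A = (D²/8)(θ − sin θ) = 0.3897 m² and P = Dθ/2 = 1.656 m.
Hydraulic radius R = A/P = 0.3897/1.656 = 0.2353 m.
V = (1/n) R^(2/3) √S = (1/0.013) × 0.2353^(2/3) × √0.0023 = 1.406 m/s. Hydraulic depth D_h = A/T = 0.3897/1.355 = 0.2876 m.
Froude number Fr = V/√(g·D_h) = 1.406/√(9.81×0.2876) = 0.837, which is less than 1, so the flow is subcritical.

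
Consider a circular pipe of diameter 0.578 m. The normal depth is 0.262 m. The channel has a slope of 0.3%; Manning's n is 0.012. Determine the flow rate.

For a circular section of diameter D = 0.578 m at depth y = 0.262 m, the central angle is θ = 2 arccos(1 − 2y/D) = 2.954 rad. Then A = (D²/8)(θ − sin θ) = 0.1156 m² and P = Dθ/2 = 0.8538 m.
Hydraulic radius R = A/P = 0.1156/0.8538 = 0.1354 m.
Manning's equation: Q = (1/n) A R^(2/3) S^(1/2) = (1/0.012) × 0.1156 × 0.1354^(2/3) × 0.003^(1/2) = 0.139 m³/s.

Q = 0.139 m³/s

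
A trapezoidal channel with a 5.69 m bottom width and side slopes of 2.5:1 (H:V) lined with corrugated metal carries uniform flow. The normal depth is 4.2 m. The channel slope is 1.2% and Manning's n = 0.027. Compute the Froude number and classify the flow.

supercritical

With bottom width b = 5.69 m and side slope z = 2.5: A = (b + zy)y = (5.69 + 2.5×4.2)×4.2 = 68 m²; P = b + 2y√(1+z²) = 5.69 + 2×4.2×2.693 = 28.31 m.
Hydraulic radius R = A/P = 68/28.31 = 2.402 m.
V = (1/n) R^(2/3) √S = (1/0.027) × 2.402^(2/3) × √0.012 = 7.277 m/s. Hydraulic depth D_h = A/T = 68/26.69 = 2.548 m.
Froude number Fr = V/√(g·D_h) = 7.277/√(9.81×2.548) = 1.46, which is greater than 1, so the flow is supercritical.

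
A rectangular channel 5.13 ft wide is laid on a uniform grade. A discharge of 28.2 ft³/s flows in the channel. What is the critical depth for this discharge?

y_c = 0.979 ft

For a rectangular channel, critical depth y_c = (q²/g)^(1/3) where q = Q/b = 28.2/5.13 = 5.497 ft²/s.
So y_c = (5.497²/32.2)^(1/3) = 0.979 ft.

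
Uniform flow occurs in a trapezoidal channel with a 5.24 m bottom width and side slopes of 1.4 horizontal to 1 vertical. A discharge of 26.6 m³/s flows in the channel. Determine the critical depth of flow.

At critical depth, Q² T / (g A³) = 1, i.e. A³/T = Q²/g = 26.6²/9.81 = 72.13.
Trying y = 1.52 m: A³/T = 147.9 — over.
Trying y = 1.23 m: A³/T = 72.31 — matches.

y_c = 1.23 m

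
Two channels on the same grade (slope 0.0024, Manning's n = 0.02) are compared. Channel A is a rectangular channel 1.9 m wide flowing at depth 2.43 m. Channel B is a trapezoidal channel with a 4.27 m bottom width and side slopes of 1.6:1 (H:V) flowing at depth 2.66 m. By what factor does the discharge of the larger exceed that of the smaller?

Channel A: Flow area A = b·y = 1.9 × 2.43 = 4.617 m². Wetted perimeter P = b + 2y = 1.9 + 2×2.43 = 6.76 m. Hydraulic radius R = A/P = 4.617/6.76 = 0.683 m. Q_A = (1/0.02)·4.617·0.683^(2/3)·√0.0024 = 8.771 m³/s.
Channel B: With bottom width b = 4.27 m and side slope z = 1.6: A = (b + zy)y = (4.27 + 1.6×2.66)×2.66 = 22.68 m²; P = b + 2y√(1+z²) = 4.27 + 2×2.66×1.887 = 14.31 m. Hydraulic radius R = A/P = 22.68/14.31 = 1.585 m. Q_B = (1/0.02)·22.68·1.585^(2/3)·√0.0024 = 75.52 m³/s.
The larger discharge is 75.52 m³/s and the smaller is 8.771 m³/s; the ratio is 8.61.

8.61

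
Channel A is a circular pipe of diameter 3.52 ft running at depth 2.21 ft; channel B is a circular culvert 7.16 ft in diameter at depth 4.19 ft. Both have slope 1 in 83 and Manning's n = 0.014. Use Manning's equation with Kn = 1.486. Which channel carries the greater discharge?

Channel A: For a circular section of diameter D = 3.52 ft at depth y = 2.21 ft, the central angle is θ = 2 arccos(1 − 2y/D) = 3.659 rad. Then A = (D²/8)(θ − sin θ) = 6.432 ft² and P = Dθ/2 = 6.439 ft. Hydraulic radius R = A/P = 6.432/6.439 = 0.9989 ft. Q_A = (1.486/0.014)·6.432·0.9989^(2/3)·√0.01205 = 74.89 ft³/s.
Channel B: For a circular section of diameter D = 7.16 ft at depth y = 4.19 ft, the central angle is θ = 2 arccos(1 − 2y/D) = 3.484 rad. Then A = (D²/8)(θ − sin θ) = 24.48 ft² and P = Dθ/2 = 12.47 ft. Hydraulic radius R = A/P = 24.48/12.47 = 1.963 ft. Q_B = (1.486/0.014)·24.48·1.963^(2/3)·√0.01205 = 447 ft³/s.
Q_A = 74.89 ft³/s vs Q_B = 447 ft³/s, so channel B carries more.

channel B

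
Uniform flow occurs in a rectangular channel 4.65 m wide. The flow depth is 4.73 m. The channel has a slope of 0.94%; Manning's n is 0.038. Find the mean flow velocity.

Flow area A = b·y = 4.65 × 4.73 = 21.99 m². Wetted perimeter P = b + 2y = 4.65 + 2×4.73 = 14.11 m.
Hydraulic radius R = A/P = 21.99/14.11 = 1.559 m.
From Manning's equation, V = (1/n) R^(2/3) S^(1/2) = (1/0.038) × 1.559^(2/3) × 0.0094^(1/2) = 3.43 m/s.

V = 3.43 m/s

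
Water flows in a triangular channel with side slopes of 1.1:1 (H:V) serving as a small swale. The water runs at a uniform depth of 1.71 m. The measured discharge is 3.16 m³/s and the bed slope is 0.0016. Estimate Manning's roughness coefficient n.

n = 0.03

For a triangular section with side slope z = 1.1: A = zy² = 1.1×1.71² = 3.217 m²; P = 2y√(1+z²) = 2×1.71×1.487 = 5.084 m.
Hydraulic radius R = A/P = 3.217/5.084 = 0.6326 m.
Rearranging Manning's equation: n = (1/Q) A R^(2/3) S^(1/2) = (1/3.16) × 3.217 × 0.6326^(2/3) × √0.0016 = 0.03.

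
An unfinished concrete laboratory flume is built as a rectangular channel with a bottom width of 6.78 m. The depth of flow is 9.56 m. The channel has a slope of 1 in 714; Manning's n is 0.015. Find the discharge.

Q = 298 m³/s

Flow area A = b·y = 6.78 × 9.56 = 64.82 m². Wetted perimeter P = b + 2y = 6.78 + 2×9.56 = 25.9 m.
Hydraulic radius R = A/P = 64.82/25.9 = 2.503 m.
Manning's equation: Q = (1/n) A R^(2/3) S^(1/2) = (1/0.015) × 64.82 × 2.503^(2/3) × 0.001401^(1/2) = 298 m³/s.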